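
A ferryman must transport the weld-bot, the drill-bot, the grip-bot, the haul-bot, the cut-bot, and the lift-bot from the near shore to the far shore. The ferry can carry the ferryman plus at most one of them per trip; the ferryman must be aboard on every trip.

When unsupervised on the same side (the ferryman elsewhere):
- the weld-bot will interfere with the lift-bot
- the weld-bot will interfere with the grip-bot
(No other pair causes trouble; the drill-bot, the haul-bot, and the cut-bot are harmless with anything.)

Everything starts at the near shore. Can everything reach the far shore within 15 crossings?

Yes

Yes — this plan uses 13 crossings (≤ 15):
1. Ferryman goes to the far shore with the weld-bot.  [the near shore: the cut-bot, the drill-bot, the grip-bot, the haul-bot, the lift-bot | the far shore: the weld-bot]
2. Ferryman goes back to the near shore alone.  [the near shore: the cut-bot, the drill-bot, the grip-bot, the haul-bot, the lift-bot | the far shore: the weld-bot]
3. Ferryman goes to the far shore with the drill-bot.  [the near shore: the cut-bot, the grip-bot, the haul-bot, the lift-bot | the far shore: the drill-bot, the weld-bot]
4. Ferryman goes back to the near shore alone.  [the near shore: the cut-bot, the grip-bot, the haul-bot, the lift-bot | the far shore: the drill-bot, the weld-bot]
5. Ferryman goes to the far shore with the grip-bot.  [the near shore: the cut-bot, the haul-bot, the lift-bot | the far shore: the drill-bot, the grip-bot, the weld-bot]
6. Ferryman goes back to the near shore with the weld-bot.  [the near shore: the cut-bot, the haul-bot, the lift-bot, the weld-bot | the far shore: the drill-bot, the grip-bot]
7. Ferryman goes to the far shore with the lift-bot.  [the near shore: the cut-bot, the haul-bot, the weld-bot | the far shore: the drill-bot, the grip-bot, the lift-bot]
8. Ferryman goes back to the near shore alone.  [the near shore: the cut-bot, the haul-bot, the weld-bot | the far shore: the drill-bot, the grip-bot, the lift-bot]
9. Ferryman goes to the far shore with the haul-bot.  [the near shore: the cut-bot, the weld-bot | the far shore: the drill-bot, the grip-bot, the haul-bot, the lift-bot]
10. Ferryman goes back to the near shore alone.  [the near shore: the cut-bot, the weld-bot | the far shore: the drill-bot, the grip-bot, the haul-bot, the lift-bot]
11. Ferryman goes to the far shore with the cut-bot.  [the near shore: the weld-bot | the far shore: the cut-bot, the drill-bot, the grip-bot, the haul-bot, the lift-bot]
12. Ferryman goes back to the near shore alone.  [the near shore: the weld-bot | the far shore: the cut-bot, the drill-bot, the grip-bot, the haul-bot, the lift-bot]
13. Ferryman goes to the far shore with the weld-bot.  [the near shore: — | the far shore: the cut-bot, the drill-bot, the grip-bot, the haul-bot, the lift-bot, the weld-bot]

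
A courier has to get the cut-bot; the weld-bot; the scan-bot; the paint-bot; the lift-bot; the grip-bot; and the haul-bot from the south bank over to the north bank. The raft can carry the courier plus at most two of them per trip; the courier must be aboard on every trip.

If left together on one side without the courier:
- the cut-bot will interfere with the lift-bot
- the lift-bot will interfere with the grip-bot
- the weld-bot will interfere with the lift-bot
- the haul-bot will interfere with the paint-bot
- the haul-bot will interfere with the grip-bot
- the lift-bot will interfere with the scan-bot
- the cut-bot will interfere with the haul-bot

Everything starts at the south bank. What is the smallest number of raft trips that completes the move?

9

Counting alone: the courier can take at most 2 across per trip to the north bank, so moving all 7 needs at least 4 loaded trips out, with a return between consecutive ones — at least 7 crossings.
The safety rule pushes this higher. Following every safe sequence of crossings, the most of the 7 that can be at the north bank as the raft arrives there on crossing 7 is 6 — never all 7.
So no plan with fewer than 9 crossings exists, and this one achieves 9:
1. Courier goes to the north bank with the haul-bot and the lift-bot.
2. Courier goes back to the south bank alone.
3. Courier goes to the north bank with the paint-bot.
4. Courier goes back to the south bank with the haul-bot.
5. Courier goes to the north bank with the cut-bot and the grip-bot.
6. Courier goes back to the south bank with the lift-bot.
7. Courier goes to the north bank with the scan-bot and the weld-bot.
8. Courier goes back to the south bank alone.
9. Courier goes to the north bank with the haul-bot and the lift-bot.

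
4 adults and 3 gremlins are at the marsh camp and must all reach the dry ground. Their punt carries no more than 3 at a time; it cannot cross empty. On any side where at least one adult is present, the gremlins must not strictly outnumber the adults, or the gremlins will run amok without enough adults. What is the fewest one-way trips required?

Counting alone: each trip to the dry ground takes at most 3 across and each return brings at least 1 back, so after t trips out (and t−1 returns) at most 3t − (t−1) of the 7 are across; that first reaches 7 at t = 3, so at least 5 crossings are needed.
The plan below uses exactly 5 crossings, so it is optimal:
1. 3 gremlins → the dry ground.  (the marsh camp: 4A 0G; the dry ground: 0A 3G)
2. 1 gremlin ← the marsh camp.  (the marsh camp: 4A 1G; the dry ground: 0A 2G)
3. 3 adults → the dry ground.  (the marsh camp: 1A 1G; the dry ground: 3A 2G)
4. 1 adult ← the marsh camp.  (the marsh camp: 2A 1G; the dry ground: 2A 2G)
5. 2 adults and 1 gremlin → the dry ground.  (the marsh camp: 0A 0G; the dry ground: 4A 3G)

5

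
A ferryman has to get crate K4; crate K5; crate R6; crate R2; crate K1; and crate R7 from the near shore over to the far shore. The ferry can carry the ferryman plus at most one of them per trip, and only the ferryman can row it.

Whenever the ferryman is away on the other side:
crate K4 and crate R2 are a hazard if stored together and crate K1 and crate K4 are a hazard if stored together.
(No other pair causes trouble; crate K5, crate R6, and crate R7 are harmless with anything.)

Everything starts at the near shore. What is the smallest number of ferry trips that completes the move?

Counting alone: the ferryman can take at most 1 across per trip to the far shore, so moving all 6 needs at least 6 loaded trips out, with a return between consecutive ones — at least 11 crossings.
The safety rule pushes this higher. Following every safe sequence of crossings, the most of the 6 that can be at the far shore as the ferry arrives there on crossing 11 is 5 — never all 6.
So no plan with fewer than 13 crossings exists, and this one achieves 13:
1. Ferryman goes to the far shore with crate K4.
2. Ferryman goes back to the near shore alone.
3. Ferryman goes to the far shore with crate K5.
4. Ferryman goes back to the near shore alone.
5. Ferryman goes to the far shore with crate R6.
6. Ferryman goes back to the near shore alone.
7. Ferryman goes to the far shore with crate R2.
8. Ferryman goes back to the near shore with crate K4.
9. Ferryman goes to the far shore with crate K1.
10. Ferryman goes back to the near shore alone.
11. Ferryman goes to the far shore with crate R7.
12. Ferryman goes back to the near shore alone.
13. Ferryman goes to the far shore with crate K4.

13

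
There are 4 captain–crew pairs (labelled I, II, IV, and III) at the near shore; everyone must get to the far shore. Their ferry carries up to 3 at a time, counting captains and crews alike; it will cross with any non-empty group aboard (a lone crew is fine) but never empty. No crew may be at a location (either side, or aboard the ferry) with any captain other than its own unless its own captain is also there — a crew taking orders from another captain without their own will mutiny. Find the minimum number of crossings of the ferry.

9

Counting alone: each trip to the far shore takes at most 3 across and each return brings at least 1 back, so after t trips out (and t−1 returns) at most 3t − (t−1) of the 8 are across; that first reaches 8 at t = 4, so at least 7 crossings are needed.
The safety rule pushes this higher. Following every safe sequence of crossings, the most of the 8 that can be at the far shore as the ferry arrives there on crossing 7 is 7 — never all 8.
So no plan with fewer than 9 crossings exists, and this one achieves 9:
1. captain I and crew I cross → the far shore.
2. captain I crosses ← the near shore.
3. captain I, captain II, and crew II cross → the far shore.
4. captain I and crew I cross ← the near shore.
5. captain I, captain III, and captain IV cross → the far shore.
6. crew II crosses ← the near shore.
7. crew I and crew II cross → the far shore.
8. crew I crosses ← the near shore.
9. crew I, crew III, and crew IV cross → the far shore.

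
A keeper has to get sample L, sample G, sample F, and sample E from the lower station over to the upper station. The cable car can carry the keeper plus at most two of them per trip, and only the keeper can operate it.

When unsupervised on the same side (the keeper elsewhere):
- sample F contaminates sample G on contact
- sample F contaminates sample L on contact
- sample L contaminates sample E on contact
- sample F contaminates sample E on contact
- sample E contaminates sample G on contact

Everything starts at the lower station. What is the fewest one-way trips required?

Counting alone: the keeper can take at most 2 across per trip to the upper station, so moving all 4 needs at least 2 loaded trips out, with a return between consecutive ones — at least 3 crossings.
The safety rule pushes this higher. Following every safe sequence of crossings, the most of the 4 that can be at the upper station as the cable car arrives there on crossing 3 is 3 — never all 4.
So no plan with fewer than 5 crossings exists, and this one achieves 5:
1. Keeper goes to the upper station with sample E and sample F.
2. Keeper goes back to the lower station with sample F.
3. Keeper goes to the upper station with sample G and sample L.
4. Keeper goes back to the lower station with sample E.
5. Keeper goes to the upper station with sample E and sample F.

5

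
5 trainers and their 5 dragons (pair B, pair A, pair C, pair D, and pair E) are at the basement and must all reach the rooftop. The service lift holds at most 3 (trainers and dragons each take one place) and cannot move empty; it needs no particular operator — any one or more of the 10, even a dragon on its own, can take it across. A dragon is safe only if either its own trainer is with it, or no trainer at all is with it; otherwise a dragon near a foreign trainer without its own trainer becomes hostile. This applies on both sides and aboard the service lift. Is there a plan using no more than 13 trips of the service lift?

Yes — this plan uses 11 crossings (≤ 13):
1. dragon B and trainer B cross → the rooftop.
2. trainer B crosses ← the basement.
3. dragon A, dragon C, and dragon D cross → the rooftop.
4. dragon B crosses ← the basement.
5. trainer A, trainer C, and trainer D cross → the rooftop.
6. dragon A and trainer A cross ← the basement.
7. trainer A, trainer B, and trainer E cross → the rooftop.
8. dragon C crosses ← the basement.
9. dragon A and dragon B cross → the rooftop.
10. dragon B crosses ← the basement.
11. dragon B, dragon C, and dragon E cross → the rooftop.

Yes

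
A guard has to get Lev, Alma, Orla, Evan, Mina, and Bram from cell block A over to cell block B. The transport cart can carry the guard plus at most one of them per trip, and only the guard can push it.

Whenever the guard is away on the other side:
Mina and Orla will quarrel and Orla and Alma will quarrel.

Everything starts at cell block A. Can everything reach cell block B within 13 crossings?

Yes

Yes — this plan uses 13 crossings (≤ 13):
1. Guard goes to cell block B with Orla.
2. Guard goes back to cell block A alone.
3. Guard goes to cell block B with Lev.
4. Guard goes back to cell block A alone.
5. Guard goes to cell block B with Alma.
6. Guard goes back to cell block A with Orla.
7. Guard goes to cell block B with Mina.
8. Guard goes back to cell block A alone.
9. Guard goes to cell block B with Evan.
10. Guard goes back to cell block A alone.
11. Guard goes to cell block B with Bram.
12. Guard goes back to cell block A alone.
13. Guard goes to cell block B with Orla.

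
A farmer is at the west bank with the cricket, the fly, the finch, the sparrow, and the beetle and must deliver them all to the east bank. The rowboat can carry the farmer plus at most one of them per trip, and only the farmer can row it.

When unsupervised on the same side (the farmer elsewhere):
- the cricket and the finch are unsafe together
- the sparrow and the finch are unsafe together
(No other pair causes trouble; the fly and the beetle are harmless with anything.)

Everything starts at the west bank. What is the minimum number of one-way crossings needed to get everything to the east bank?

Counting alone: the farmer can take at most 1 across per trip to the east bank, so moving all 5 needs at least 5 loaded trips out, with a return between consecutive ones — at least 9 crossings.
The safety rule pushes this higher. Following every safe sequence of crossings, the most of the 5 that can be at the east bank as the rowboat arrives there on crossing 9 is 4 — never all 5.
So no plan with fewer than 11 crossings exists, and this one achieves 11:
1. Farmer goes to the east bank with the finch.  [the west bank: the beetle, the cricket, the fly, the sparrow | the east bank: the finch]
2. Farmer goes back to the west bank alone.  [the west bank: the beetle, the cricket, the fly, the sparrow | the east bank: the finch]
3. Farmer goes to the east bank with the cricket.  [the west bank: the beetle, the fly, the sparrow | the east bank: the cricket, the finch]
4. Farmer goes back to the west bank with the finch.  [the west bank: the beetle, the finch, the fly, the sparrow | the east bank: the cricket]
5. Farmer goes to the east bank with the sparrow.  [the west bank: the beetle, the finch, the fly | the east bank: the cricket, the sparrow]
6. Farmer goes back to the west bank alone.  [the west bank: the beetle, the finch, the fly | the east bank: the cricket, the sparrow]
7. Farmer goes to the east bank with the fly.  [the west bank: the beetle, the finch | the east bank: the cricket, the fly, the sparrow]
8. Farmer goes back to the west bank alone.  [the west bank: the beetle, the finch | the east bank: the cricket, the fly, the sparrow]
9. Farmer goes to the east bank with the beetle.  [the west bank: the finch | the east bank: the beetle, the cricket, the fly, the sparrow]
10. Farmer goes back to the west bank alone.  [the west bank: the finch | the east bank: the beetle, the cricket, the fly, the sparrow]
11. Farmer goes to the east bank with the finch.  [the west bank: — | the east bank: the beetle, the cricket, the finch, the fly, the sparrow]

11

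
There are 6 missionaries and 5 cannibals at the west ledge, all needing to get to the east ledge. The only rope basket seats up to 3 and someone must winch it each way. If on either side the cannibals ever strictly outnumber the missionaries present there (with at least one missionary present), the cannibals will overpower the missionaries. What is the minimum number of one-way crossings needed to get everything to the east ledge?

Counting alone: each trip to the east ledge takes at most 3 across and each return brings at least 1 back, so after t trips out (and t−1 returns) at most 3t − (t−1) of the 11 are across; that first reaches 11 at t = 5, so at least 9 crossings are needed.
The plan below uses exactly 9 crossings, so it is optimal:
1. 3 cannibals → the east ledge.  (the west ledge: 6M 2C; the east ledge: 0M 3C)
2. 1 cannibal ← the west ledge.  (the west ledge: 6M 3C; the east ledge: 0M 2C)
3. 3 missionaries → the east ledge.  (the west ledge: 3M 3C; the east ledge: 3M 2C)
4. 1 missionary ← the west ledge.  (the west ledge: 4M 3C; the east ledge: 2M 2C)
5. 2 missionaries and 1 cannibal → the east ledge.  (the west ledge: 2M 2C; the east ledge: 4M 3C)
6. 1 missionary ← the west ledge.  (the west ledge: 3M 2C; the east ledge: 3M 3C)
7. 2 missionaries and 1 cannibal → the east ledge.  (the west ledge: 1M 1C; the east ledge: 5M 4C)
8. 1 missionary ← the west ledge.  (the west ledge: 2M 1C; the east ledge: 4M 4C)
9. 2 missionaries and 1 cannibal → the east ledge.  (the west ledge: 0M 0C; the east ledge: 6M 5C)

9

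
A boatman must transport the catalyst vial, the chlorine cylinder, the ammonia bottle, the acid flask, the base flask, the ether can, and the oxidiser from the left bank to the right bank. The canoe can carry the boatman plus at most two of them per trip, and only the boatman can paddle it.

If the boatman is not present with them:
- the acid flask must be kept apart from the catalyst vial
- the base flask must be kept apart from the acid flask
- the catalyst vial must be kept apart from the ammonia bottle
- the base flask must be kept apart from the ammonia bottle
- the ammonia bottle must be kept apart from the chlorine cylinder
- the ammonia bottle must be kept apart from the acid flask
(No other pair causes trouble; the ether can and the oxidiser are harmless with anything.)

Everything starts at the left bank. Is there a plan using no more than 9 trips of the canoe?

No

Counting alone: the boatman can take at most 2 across per trip to the right bank, so moving all 7 needs at least 4 loaded trips out, with a return between consecutive ones — at least 7 crossings.
The safety rule pushes this higher. Following every safe sequence of crossings, the most of the 7 that can be at the right bank as the canoe arrives there on crossings 7, 9 is 5, 6 respectively — never all 7.
So the move cannot be finished within 9 crossings. (The shortest complete plan takes 11:)
1. Boatman goes to the right bank with the acid flask and the ammonia bottle.
2. Boatman goes back to the left bank with the ammonia bottle.
3. Boatman goes to the right bank with the ammonia bottle and the chlorine cylinder.
4. Boatman goes back to the left bank with the ammonia bottle.
5. Boatman goes to the right bank with the base flask and the catalyst vial.
6. Boatman goes back to the left bank with the acid flask.
7. Boatman goes to the right bank with the ammonia bottle and the ether can.
8. Boatman goes back to the left bank with the ammonia bottle.
9. Boatman goes to the right bank with the ammonia bottle and the oxidiser.
10. Boatman goes back to the left bank with the ammonia bottle.
11. Boatman goes to the right bank with the acid flask and the ammonia bottle.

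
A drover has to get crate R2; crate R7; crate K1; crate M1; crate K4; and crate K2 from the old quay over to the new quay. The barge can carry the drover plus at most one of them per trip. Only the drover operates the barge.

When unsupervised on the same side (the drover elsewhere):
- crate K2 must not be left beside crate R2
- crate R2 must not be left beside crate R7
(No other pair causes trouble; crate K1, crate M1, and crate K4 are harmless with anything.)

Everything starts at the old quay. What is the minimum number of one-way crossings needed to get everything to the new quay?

Counting alone: the drover can take at most 1 across per trip to the new quay, so moving all 6 needs at least 6 loaded trips out, with a return between consecutive ones — at least 11 crossings.
The safety rule pushes this higher. Following every safe sequence of crossings, the most of the 6 that can be at the new quay as the barge arrives there on crossing 11 is 5 — never all 6.
So no plan with fewer than 13 crossings exists, and this one achieves 13:
1. Drover goes to the new quay with crate R2.
2. Drover goes back to the old quay alone.
3. Drover goes to the new quay with crate R7.
4. Drover goes back to the old quay with crate R2.
5. Drover goes to the new quay with crate K2.
6. Drover goes back to the old quay alone.
7. Drover goes to the new quay with crate K1.
8. Drover goes back to the old quay alone.
9. Drover goes to the new quay with crate M1.
10. Drover goes back to the old quay alone.
11. Drover goes to the new quay with crate K4.
12. Drover goes back to the old quay alone.
13. Drover goes to the new quay with crate R2.

13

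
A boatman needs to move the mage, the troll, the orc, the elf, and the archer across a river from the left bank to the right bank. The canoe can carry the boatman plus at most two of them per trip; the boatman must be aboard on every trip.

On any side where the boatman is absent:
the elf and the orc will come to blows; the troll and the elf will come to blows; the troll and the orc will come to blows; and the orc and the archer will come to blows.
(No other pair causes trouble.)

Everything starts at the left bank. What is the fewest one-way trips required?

Counting alone: the boatman can take at most 2 across per trip to the right bank, so moving all 5 needs at least 3 loaded trips out, with a return between consecutive ones — at least 5 crossings.
The safety rule pushes this higher. Following every safe sequence of crossings, the most of the 5 that can be at the right bank as the canoe arrives there on crossing 5 is 4 — never all 5.
So no plan with fewer than 7 crossings exists, and this one achieves 7:
1. Boatman goes to the right bank with the orc and the troll.  [the left bank: the archer, the elf, the mage | the right bank: the orc, the troll]
2. Boatman goes back to the left bank with the troll.  [the left bank: the archer, the elf, the mage, the troll | the right bank: the orc]
3. Boatman goes to the right bank with the mage and the troll.  [the left bank: the archer, the elf | the right bank: the mage, the orc, the troll]
4. Boatman goes back to the left bank with the troll.  [the left bank: the archer, the elf, the troll | the right bank: the mage, the orc]
5. Boatman goes to the right bank with the archer and the troll.  [the left bank: the elf | the right bank: the archer, the mage, the orc, the troll]
6. Boatman goes back to the left bank with the orc.  [the left bank: the elf, the orc | the right bank: the archer, the mage, the troll]
7. Boatman goes to the right bank with the elf and the orc.  [the left bank: — | the right bank: the archer, the elf, the mage, the orc, the troll]

7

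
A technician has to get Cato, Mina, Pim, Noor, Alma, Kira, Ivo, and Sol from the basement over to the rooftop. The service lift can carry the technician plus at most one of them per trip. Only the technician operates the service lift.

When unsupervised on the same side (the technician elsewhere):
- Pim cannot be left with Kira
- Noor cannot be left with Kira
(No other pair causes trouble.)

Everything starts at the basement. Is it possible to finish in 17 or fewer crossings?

Yes

Yes — this plan uses 17 crossings (≤ 17):
1. Technician goes to the rooftop with Kira.  [the basement: Alma, Cato, Ivo, Mina, Noor, Pim, Sol | the rooftop: Kira]
2. Technician goes back to the basement alone.  [the basement: Alma, Cato, Ivo, Mina, Noor, Pim, Sol | the rooftop: Kira]
3. Technician goes to the rooftop with Cato.  [the basement: Alma, Ivo, Mina, Noor, Pim, Sol | the rooftop: Cato, Kira]
4. Technician goes back to the basement alone.  [the basement: Alma, Ivo, Mina, Noor, Pim, Sol | the rooftop: Cato, Kira]
5. Technician goes to the rooftop with Mina.  [the basement: Alma, Ivo, Noor, Pim, Sol | the rooftop: Cato, Kira, Mina]
6. Technician goes back to the basement alone.  [the basement: Alma, Ivo, Noor, Pim, Sol | the rooftop: Cato, Kira, Mina]
7. Technician goes to the rooftop with Pim.  [the basement: Alma, Ivo, Noor, Sol | the rooftop: Cato, Kira, Mina, Pim]
8. Technician goes back to the basement with Kira.  [the basement: Alma, Ivo, Kira, Noor, Sol | the rooftop: Cato, Mina, Pim]
9. Technician goes to the rooftop with Noor.  [the basement: Alma, Ivo, Kira, Sol | the rooftop: Cato, Mina, Noor, Pim]
10. Technician goes back to the basement alone.  [the basement: Alma, Ivo, Kira, Sol | the rooftop: Cato, Mina, Noor, Pim]
11. Technician goes to the rooftop with Alma.  [the basement: Ivo, Kira, Sol | the rooftop: Alma, Cato, Mina, Noor, Pim]
12. Technician goes back to the basement alone.  [the basement: Ivo, Kira, Sol | the rooftop: Alma, Cato, Mina, Noor, Pim]
13. Technician goes to the rooftop with Ivo.  [the basement: Kira, Sol | the rooftop: Alma, Cato, Ivo, Mina, Noor, Pim]
14. Technician goes back to the basement alone.  [the basement: Kira, Sol | the rooftop: Alma, Cato, Ivo, Mina, Noor, Pim]
15. Technician goes to the rooftop with Sol.  [the basement: Kira | the rooftop: Alma, Cato, Ivo, Mina, Noor, Pim, Sol]
16. Technician goes back to the basement alone.  [the basement: Kira | the rooftop: Alma, Cato, Ivo, Mina, Noor, Pim, Sol]
17. Technician goes to the rooftop with Kira.  [the basement: — | the rooftop: Alma, Cato, Ivo, Kira, Mina, Noor, Pim, Sol]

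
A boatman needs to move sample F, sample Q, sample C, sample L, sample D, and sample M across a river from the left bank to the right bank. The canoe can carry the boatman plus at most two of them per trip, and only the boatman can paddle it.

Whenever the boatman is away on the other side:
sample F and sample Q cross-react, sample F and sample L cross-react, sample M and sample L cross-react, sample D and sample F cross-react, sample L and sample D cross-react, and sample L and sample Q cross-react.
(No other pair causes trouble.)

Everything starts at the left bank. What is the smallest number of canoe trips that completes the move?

9

Counting alone: the boatman can take at most 2 across per trip to the right bank, so moving all 6 needs at least 3 loaded trips out, with a return between consecutive ones — at least 5 crossings.
The safety rule pushes this higher. Following every safe sequence of crossings, the most of the 6 that can be at the right bank as the canoe arrives there on crossings 5, 7 is 4, 5 respectively — never all 6.
So no plan with fewer than 9 crossings exists, and this one achieves 9:
1. Boatman goes to the right bank with sample F and sample L.  [the left bank: sample C, sample D, sample M, sample Q | the right bank: sample F, sample L]
2. Boatman goes back to the left bank with sample F.  [the left bank: sample C, sample D, sample F, sample M, sample Q | the right bank: sample L]
3. Boatman goes to the right bank with sample C and sample F.  [the left bank: sample D, sample M, sample Q | the right bank: sample C, sample F, sample L]
4. Boatman goes back to the left bank with sample F.  [the left bank: sample D, sample F, sample M, sample Q | the right bank: sample C, sample L]
5. Boatman goes to the right bank with sample F and sample M.  [the left bank: sample D, sample Q | the right bank: sample C, sample F, sample L, sample M]
6. Boatman goes back to the left bank with sample L.  [the left bank: sample D, sample L, sample Q | the right bank: sample C, sample F, sample M]
7. Boatman goes to the right bank with sample D and sample Q.  [the left bank: sample L | the right bank: sample C, sample D, sample F, sample M, sample Q]
8. Boatman goes back to the left bank with sample F.  [the left bank: sample F, sample L | the right bank: sample C, sample D, sample M, sample Q]
9. Boatman goes to the right bank with sample F and sample L.  [the left bank: — | the right bank: sample C, sample D, sample F, sample L, sample M, sample Q]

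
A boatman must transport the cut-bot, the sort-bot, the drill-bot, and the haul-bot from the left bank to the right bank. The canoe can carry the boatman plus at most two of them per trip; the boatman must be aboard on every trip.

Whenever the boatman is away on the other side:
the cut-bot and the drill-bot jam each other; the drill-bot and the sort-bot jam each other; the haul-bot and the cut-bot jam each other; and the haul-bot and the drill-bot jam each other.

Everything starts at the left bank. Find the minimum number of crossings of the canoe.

5

Counting alone: the boatman can take at most 2 across per trip to the right bank, so moving all 4 needs at least 2 loaded trips out, with a return between consecutive ones — at least 3 crossings.
The safety rule pushes this higher. Following every safe sequence of crossings, the most of the 4 that can be at the right bank as the canoe arrives there on crossing 3 is 3 — never all 4.
So no plan with fewer than 5 crossings exists, and this one achieves 5:
1. Boatman goes to the right bank with the cut-bot and the drill-bot.  [the left bank: the haul-bot, the sort-bot | the right bank: the cut-bot, the drill-bot]
2. Boatman goes back to the left bank with the cut-bot.  [the left bank: the cut-bot, the haul-bot, the sort-bot | the right bank: the drill-bot]
3. Boatman goes to the right bank with the cut-bot and the sort-bot.  [the left bank: the haul-bot | the right bank: the cut-bot, the drill-bot, the sort-bot]
4. Boatman goes back to the left bank with the drill-bot.  [the left bank: the drill-bot, the haul-bot | the right bank: the cut-bot, the sort-bot]
5. Boatman goes to the right bank with the drill-bot and the haul-bot.  [the left bank: — | the right bank: the cut-bot, the drill-bot, the haul-bot, the sort-bot]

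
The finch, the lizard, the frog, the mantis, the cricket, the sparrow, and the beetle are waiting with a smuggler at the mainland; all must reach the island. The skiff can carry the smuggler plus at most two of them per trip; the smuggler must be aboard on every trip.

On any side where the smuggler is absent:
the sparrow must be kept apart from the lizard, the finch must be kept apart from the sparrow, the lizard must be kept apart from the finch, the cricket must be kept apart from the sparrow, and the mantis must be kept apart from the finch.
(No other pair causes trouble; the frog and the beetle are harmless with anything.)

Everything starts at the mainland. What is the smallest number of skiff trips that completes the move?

11

Counting alone: the smuggler can take at most 2 across per trip to the island, so moving all 7 needs at least 4 loaded trips out, with a return between consecutive ones — at least 7 crossings.
The safety rule pushes this higher. Following every safe sequence of crossings, the most of the 7 that can be at the island as the skiff arrives there on crossings 7, 9 is 5, 6 respectively — never all 7.
So no plan with fewer than 11 crossings exists, and this one achieves 11:
1. Smuggler goes to the island with the finch and the sparrow.  [the mainland: the beetle, the cricket, the frog, the lizard, the mantis | the island: the finch, the sparrow]
2. Smuggler goes back to the mainland with the finch.  [the mainland: the beetle, the cricket, the finch, the frog, the lizard, the mantis | the island: the sparrow]
3. Smuggler goes to the island with the finch and the frog.  [the mainland: the beetle, the cricket, the lizard, the mantis | the island: the finch, the frog, the sparrow]
4. Smuggler goes back to the mainland with the finch.  [the mainland: the beetle, the cricket, the finch, the lizard, the mantis | the island: the frog, the sparrow]
5. Smuggler goes to the island with the finch and the mantis.  [the mainland: the beetle, the cricket, the lizard | the island: the finch, the frog, the mantis, the sparrow]
6. Smuggler goes back to the mainland with the finch.  [the mainland: the beetle, the cricket, the finch, the lizard | the island: the frog, the mantis, the sparrow]
7. Smuggler goes to the island with the beetle and the finch.  [the mainland: the cricket, the lizard | the island: the beetle, the finch, the frog, the mantis, the sparrow]
8. Smuggler goes back to the mainland with the finch.  [the mainland: the cricket, the finch, the lizard | the island: the beetle, the frog, the mantis, the sparrow]
9. Smuggler goes to the island with the cricket and the lizard.  [the mainland: the finch | the island: the beetle, the cricket, the frog, the lizard, the mantis, the sparrow]
10. Smuggler goes back to the mainland with the sparrow.  [the mainland: the finch, the sparrow | the island: the beetle, the cricket, the frog, the lizard, the mantis]
11. Smuggler goes to the island with the finch and the sparrow.  [the mainland: — | the island: the beetle, the cricket, the finch, the frog, the lizard, the mantis, the sparrow]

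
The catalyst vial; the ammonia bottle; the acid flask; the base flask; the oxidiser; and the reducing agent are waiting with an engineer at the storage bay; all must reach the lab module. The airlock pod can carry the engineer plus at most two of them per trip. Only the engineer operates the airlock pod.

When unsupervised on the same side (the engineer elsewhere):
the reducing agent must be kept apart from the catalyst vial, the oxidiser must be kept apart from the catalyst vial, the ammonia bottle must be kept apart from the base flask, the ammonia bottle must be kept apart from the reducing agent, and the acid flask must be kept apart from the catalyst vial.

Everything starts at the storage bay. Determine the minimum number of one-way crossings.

Counting alone: the engineer can take at most 2 across per trip to the lab module, so moving all 6 needs at least 3 loaded trips out, with a return between consecutive ones — at least 5 crossings.
The safety rule pushes this higher. Following every safe sequence of crossings, the most of the 6 that can be at the lab module as the airlock pod arrives there on crossing 5 is 5 — never all 6.
So no plan with fewer than 7 crossings exists, and this one achieves 7:
1. Engineer goes to the lab module with the ammonia bottle and the catalyst vial.
2. Engineer goes back to the storage bay alone.
3. Engineer goes to the lab module with the acid flask and the base flask.
4. Engineer goes back to the storage bay with the ammonia bottle and the catalyst vial.
5. Engineer goes to the lab module with the oxidiser and the reducing agent.
6. Engineer goes back to the storage bay alone.
7. Engineer goes to the lab module with the ammonia bottle and the catalyst vial.

7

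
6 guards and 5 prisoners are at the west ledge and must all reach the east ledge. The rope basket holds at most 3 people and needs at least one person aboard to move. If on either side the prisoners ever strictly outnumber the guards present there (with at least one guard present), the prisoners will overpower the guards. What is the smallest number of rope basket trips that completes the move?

9

Counting alone: each trip to the east ledge takes at most 3 across and each return brings at least 1 back, so after t trips out (and t−1 returns) at most 3t − (t−1) of the 11 are across; that first reaches 11 at t = 5, so at least 9 crossings are needed.
The plan below uses exactly 9 crossings, so it is optimal:
1. 3 prisoners → the east ledge.  (the west ledge: 6G 2P; the east ledge: 0G 3P)
2. 1 prisoner ← the west ledge.  (the west ledge: 6G 3P; the east ledge: 0G 2P)
3. 3 guards → the east ledge.  (the west ledge: 3G 3P; the east ledge: 3G 2P)
4. 1 guard ← the west ledge.  (the west ledge: 4G 3P; the east ledge: 2G 2P)
5. 2 guards and 1 prisoner → the east ledge.  (the west ledge: 2G 2P; the east ledge: 4G 3P)
6. 1 guard ← the west ledge.  (the west ledge: 3G 2P; the east ledge: 3G 3P)
7. 2 guards and 1 prisoner → the east ledge.  (the west ledge: 1G 1P; the east ledge: 5G 4P)
8. 1 guard ← the west ledge.  (the west ledge: 2G 1P; the east ledge: 4G 4P)
9. 2 guards and 1 prisoner → the east ledge.  (the west ledge: 0G 0P; the east ledge: 6G 5P)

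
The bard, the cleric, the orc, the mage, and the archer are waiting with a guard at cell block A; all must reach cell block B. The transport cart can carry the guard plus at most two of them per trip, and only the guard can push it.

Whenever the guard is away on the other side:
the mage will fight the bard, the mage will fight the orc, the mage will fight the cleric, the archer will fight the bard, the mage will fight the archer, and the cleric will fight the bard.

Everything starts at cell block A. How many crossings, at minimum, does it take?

7

Counting alone: the guard can take at most 2 across per trip to cell block B, so moving all 5 needs at least 3 loaded trips out, with a return between consecutive ones — at least 5 crossings.
The safety rule pushes this higher. Following every safe sequence of crossings, the most of the 5 that can be at cell block B as the transport cart arrives there on crossing 5 is 4 — never all 5.
So no plan with fewer than 7 crossings exists, and this one achieves 7:
1. Guard goes to cell block B with the bard and the mage.
2. Guard goes back to cell block A with the bard.
3. Guard goes to cell block B with the bard and the orc.
4. Guard goes back to cell block A with the mage.
5. Guard goes to cell block B with the archer and the cleric.
6. Guard goes back to cell block A with the bard.
7. Guard goes to cell block B with the bard and the mage.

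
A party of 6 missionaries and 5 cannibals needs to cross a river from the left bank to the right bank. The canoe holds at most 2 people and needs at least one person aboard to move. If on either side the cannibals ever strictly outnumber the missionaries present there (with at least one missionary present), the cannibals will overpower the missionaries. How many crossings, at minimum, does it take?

Counting alone: each trip to the right bank takes at most 2 across and each return brings at least 1 back, so after t trips out (and t−1 returns) at most 2t − (t−1) of the 11 are across; that first reaches 11 at t = 10, so at least 19 crossings are needed.
The plan below uses exactly 19 crossings, so it is optimal:
1. 2 cannibals → the right bank.  (the left bank: 6M 3C; the right bank: 0M 2C)
2. 1 cannibal ← the left bank.  (the left bank: 6M 4C; the right bank: 0M 1C)
3. 2 cannibals → the right bank.  (the left bank: 6M 2C; the right bank: 0M 3C)
4. 1 cannibal ← the left bank.  (the left bank: 6M 3C; the right bank: 0M 2C)
5. 2 missionaries → the right bank.  (the left bank: 4M 3C; the right bank: 2M 2C)
6. 1 cannibal ← the left bank.  (the left bank: 4M 4C; the right bank: 2M 1C)
7. 1 missionary and 1 cannibal → the right bank.  (the left bank: 3M 3C; the right bank: 3M 2C)
8. 1 missionary ← the left bank.  (the left bank: 4M 3C; the right bank: 2M 2C)
9. 1 missionary and 1 cannibal → the right bank.  (the left bank: 3M 2C; the right bank: 3M 3C)
10. 1 cannibal ← the left bank.  (the left bank: 3M 3C; the right bank: 3M 2C)
11. 1 missionary and 1 cannibal → the right bank.  (the left bank: 2M 2C; the right bank: 4M 3C)
12. 1 missionary ← the left bank.  (the left bank: 3M 2C; the right bank: 3M 3C)
13. 1 missionary and 1 cannibal → the right bank.  (the left bank: 2M 1C; the right bank: 4M 4C)
14. 1 cannibal ← the left bank.  (the left bank: 2M 2C; the right bank: 4M 3C)
15. 1 missionary and 1 cannibal → the right bank.  (the left bank: 1M 1C; the right bank: 5M 4C)
16. 1 missionary ← the left bank.  (the left bank: 2M 1C; the right bank: 4M 4C)
17. 1 missionary and 1 cannibal → the right bank.  (the left bank: 1M 0C; the right bank: 5M 5C)
18. 1 cannibal ← the left bank.  (the left bank: 1M 1C; the right bank: 5M 4C)
19. 1 missionary and 1 cannibal → the right bank.  (the left bank: 0M 0C; the right bank: 6M 5C)

19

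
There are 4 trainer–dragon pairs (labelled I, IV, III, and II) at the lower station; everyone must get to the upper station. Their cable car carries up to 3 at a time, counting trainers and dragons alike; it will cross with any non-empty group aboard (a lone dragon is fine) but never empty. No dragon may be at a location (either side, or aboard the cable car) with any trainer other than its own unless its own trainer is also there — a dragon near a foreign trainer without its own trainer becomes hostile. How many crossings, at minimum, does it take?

Counting alone: each trip to the upper station takes at most 3 across and each return brings at least 1 back, so after t trips out (and t−1 returns) at most 3t − (t−1) of the 8 are across; that first reaches 8 at t = 4, so at least 7 crossings are needed.
The safety rule pushes this higher. Following every safe sequence of crossings, the most of the 8 that can be at the upper station as the cable car arrives there on crossing 7 is 7 — never all 8.
So no plan with fewer than 9 crossings exists, and this one achieves 9:
1. dragon I and trainer I cross → the upper station.
2. trainer I crosses ← the lower station.
3. dragon IV, trainer I, and trainer IV cross → the upper station.
4. dragon I and trainer I cross ← the lower station.
5. trainer I, trainer II, and trainer III cross → the upper station.
6. dragon IV crosses ← the lower station.
7. dragon I and dragon IV cross → the upper station.
8. dragon I crosses ← the lower station.
9. dragon I, dragon II, and dragon III cross → the upper station.

9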